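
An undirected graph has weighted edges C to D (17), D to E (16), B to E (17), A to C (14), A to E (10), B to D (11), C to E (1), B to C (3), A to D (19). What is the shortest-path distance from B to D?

11

A few of the B→D routes:
B -> C -> E -> A -> D: 3 + 1 + 10 + 19 = 33
B -> D: 11
B -> C -> D: 3 + 17 = 20
B -> C -> E -> D: 3 + 1 + 16 = 20
B -> E -> D: 17 + 16 = 33
B -> E -> C -> D: 17 + 1 + 17 = 35
Shortest: 11.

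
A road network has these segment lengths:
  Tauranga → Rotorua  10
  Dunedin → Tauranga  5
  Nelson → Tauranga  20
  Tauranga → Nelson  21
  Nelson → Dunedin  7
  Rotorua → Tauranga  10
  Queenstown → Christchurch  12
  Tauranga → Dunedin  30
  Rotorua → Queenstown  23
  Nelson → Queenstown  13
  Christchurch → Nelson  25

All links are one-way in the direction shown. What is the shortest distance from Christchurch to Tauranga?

Routes from Christchurch to Tauranga:
Christchurch→Nelson→Dunedin→Tauranga: 25 + 7 + 5 = 37
Christchurch→Nelson→Tauranga: 25 + 20 = 45
Best route has total 37.

37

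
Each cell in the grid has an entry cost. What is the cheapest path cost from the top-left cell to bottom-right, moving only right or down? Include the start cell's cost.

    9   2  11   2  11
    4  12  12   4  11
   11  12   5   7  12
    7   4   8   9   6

50

Cheapest: r0c0 -> r0c1 -> r0c2 -> r0c3 -> r1c3 -> r2c3 -> r3c3 -> r3c4
  9 + 2 + 11 + 2 + 4 + 7 + 9 + 6 = 50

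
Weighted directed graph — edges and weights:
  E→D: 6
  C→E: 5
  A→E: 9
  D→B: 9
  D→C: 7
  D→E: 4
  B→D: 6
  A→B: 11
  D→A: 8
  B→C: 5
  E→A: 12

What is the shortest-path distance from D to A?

Candidate routes:
D → C → E → A: 7 + 5 + 12 = 24
D → B → C → E → A: 9 + 5 + 5 + 12 = 31
D → E → A: 4 + 12 = 16
D → A: 8
Best route has total 8.

8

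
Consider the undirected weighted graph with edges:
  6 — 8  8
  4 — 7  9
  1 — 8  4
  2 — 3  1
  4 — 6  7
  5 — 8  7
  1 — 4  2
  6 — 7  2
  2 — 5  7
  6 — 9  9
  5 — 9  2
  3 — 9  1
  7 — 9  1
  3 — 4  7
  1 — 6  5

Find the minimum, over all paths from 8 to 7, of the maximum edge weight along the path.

5

Comparing a few candidate routes:
8 → 1 → 4 → 3 → 9 → 7: max(4, 2, 7, 1, 1) = 7
8 → 1 → 6 → 4 → 3 → 9 → 7: max(4, 5, 7, 7, 1, 1) = 7
8 → 1 → 4 → 3 → 2 → 5 → 9 → 7: max(4, 2, 7, 1, 7, 2, 1) = 7
8 → 1 → 4 → 6 → 7: max(4, 2, 7, 2) = 7
8 → 1 → 6 → 7: max(4, 5, 2) = 5
8 → 1 → 6 → 4 → 3 → 2 → 5 → 9 → 7: max(4, 5, 7, 7, 1, 7, 2, 1) = 7
Best route has worst link 5.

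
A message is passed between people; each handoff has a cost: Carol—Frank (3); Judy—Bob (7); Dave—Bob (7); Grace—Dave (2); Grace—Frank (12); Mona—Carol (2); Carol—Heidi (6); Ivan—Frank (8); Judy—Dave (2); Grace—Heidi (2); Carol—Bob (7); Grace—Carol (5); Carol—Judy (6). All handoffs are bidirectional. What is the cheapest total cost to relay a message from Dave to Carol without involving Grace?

8

Candidate routes:
Dave → Bob → Judy → Carol: 7 + 7 + 6 = 20
Dave → Judy → Bob → Carol: 2 + 7 + 7 = 16
Dave → Judy → Carol: 2 + 6 = 8
Dave → Bob → Carol: 7 + 7 = 14
The minimum is 8.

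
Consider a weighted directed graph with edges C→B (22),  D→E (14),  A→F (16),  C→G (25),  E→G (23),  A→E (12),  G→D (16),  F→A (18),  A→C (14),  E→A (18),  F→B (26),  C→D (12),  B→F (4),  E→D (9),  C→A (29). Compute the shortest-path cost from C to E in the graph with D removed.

41

Candidate routes:
C→A→E: 29 + 12 = 41
C→B→F→A→E: 22 + 4 + 18 + 12 = 56
Best route has total 41.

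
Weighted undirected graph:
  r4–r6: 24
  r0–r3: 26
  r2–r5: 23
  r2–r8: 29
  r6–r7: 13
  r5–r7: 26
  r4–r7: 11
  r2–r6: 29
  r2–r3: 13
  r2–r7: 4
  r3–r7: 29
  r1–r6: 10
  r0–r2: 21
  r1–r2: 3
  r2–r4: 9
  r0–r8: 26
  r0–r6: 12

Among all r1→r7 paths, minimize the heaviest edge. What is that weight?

Comparing a few candidate routes:
r1 - r2 - r0 - r6 - r7: max(3, 21, 12, 13) = 21
r1 - r2 - r4 - r7: max(3, 9, 11) = 11
r1 - r6 - r0 - r2 - r7: max(10, 12, 21, 4) = 21
r1 - r6 - r0 - r2 - r4 - r7: max(10, 12, 21, 9, 11) = 21
r1 - r2 - r7: max(3, 4) = 4
r1 - r6 - r7: max(10, 13) = 13
Smallest bottleneck: 4.

4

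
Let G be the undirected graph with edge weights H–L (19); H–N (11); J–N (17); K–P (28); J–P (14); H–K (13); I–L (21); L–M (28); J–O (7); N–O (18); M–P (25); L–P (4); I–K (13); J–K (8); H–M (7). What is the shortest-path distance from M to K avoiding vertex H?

Routes from M to K avoiding H:
M -> L -> I -> K: 28 + 21 + 13 = 62
M -> P -> J -> K: 25 + 14 + 8 = 47
M -> P -> K: 25 + 28 = 53
M -> L -> P -> K: 28 + 4 + 28 = 60
M -> P -> L -> I -> K: 25 + 4 + 21 + 13 = 63
M -> L -> P -> J -> K: 28 + 4 + 14 + 8 = 54
Shortest: 47.

47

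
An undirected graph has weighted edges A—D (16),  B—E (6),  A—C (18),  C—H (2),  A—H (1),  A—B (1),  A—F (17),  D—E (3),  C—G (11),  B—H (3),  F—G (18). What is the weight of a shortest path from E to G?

A few of the E→G routes:
E → B → A → C → G: 6 + 1 + 18 + 11 = 36
E → D → A → B → H → C → G: 3 + 16 + 1 + 3 + 2 + 11 = 36
E → D → A → H → C → G: 3 + 16 + 1 + 2 + 11 = 33
E → B → H → C → G: 6 + 3 + 2 + 11 = 22
E → B → A → H → C → G: 6 + 1 + 1 + 2 + 11 = 21
Shortest: 21.

21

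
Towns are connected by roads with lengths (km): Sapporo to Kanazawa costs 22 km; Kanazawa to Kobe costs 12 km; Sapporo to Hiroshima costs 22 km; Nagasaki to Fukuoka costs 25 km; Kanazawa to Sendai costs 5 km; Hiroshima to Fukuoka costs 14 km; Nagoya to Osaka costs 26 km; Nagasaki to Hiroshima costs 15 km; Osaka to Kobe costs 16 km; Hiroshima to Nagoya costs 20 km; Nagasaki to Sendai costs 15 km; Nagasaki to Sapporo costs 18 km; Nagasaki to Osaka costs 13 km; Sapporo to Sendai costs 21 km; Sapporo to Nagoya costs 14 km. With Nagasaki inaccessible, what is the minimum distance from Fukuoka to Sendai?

57

Checking several routes:
Fukuoka - Hiroshima - Sapporo - Kanazawa - Sendai: 14 + 22 + 22 + 5 = 63
Fukuoka - Hiroshima - Nagoya - Osaka - Kobe - Kanazawa - Sendai: 14 + 20 + 26 + 16 + 12 + 5 = 93
Fukuoka - Hiroshima - Nagoya - Sapporo - Kanazawa - Sendai: 14 + 20 + 14 + 22 + 5 = 75
Fukuoka - Hiroshima - Sapporo - Sendai: 14 + 22 + 21 = 57
Fukuoka - Hiroshima - Nagoya - Sapporo - Sendai: 14 + 20 + 14 + 21 = 69
The minimum is 57 km.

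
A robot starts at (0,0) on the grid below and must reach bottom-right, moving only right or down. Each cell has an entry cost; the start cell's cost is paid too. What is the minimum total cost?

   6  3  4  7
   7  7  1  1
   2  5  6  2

17

Take (0,0)→(0,1)→(0,2)→(1,2)→(1,3)→(2,3) for a total of 6 + 3 + 4 + 1 + 1 + 2 = 17.
(Top row then right column would cost 23.)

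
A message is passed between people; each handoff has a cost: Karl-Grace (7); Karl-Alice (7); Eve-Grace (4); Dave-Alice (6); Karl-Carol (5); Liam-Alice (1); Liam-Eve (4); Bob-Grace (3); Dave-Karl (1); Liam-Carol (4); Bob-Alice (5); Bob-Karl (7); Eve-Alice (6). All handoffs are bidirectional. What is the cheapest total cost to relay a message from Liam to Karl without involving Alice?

9

Candidate routes:
Liam-Eve-Grace-Karl: 4 + 4 + 7 = 15
Liam-Carol-Karl: 4 + 5 = 9
Liam-Eve-Grace-Bob-Karl: 4 + 4 + 3 + 7 = 18
Best route has total 9.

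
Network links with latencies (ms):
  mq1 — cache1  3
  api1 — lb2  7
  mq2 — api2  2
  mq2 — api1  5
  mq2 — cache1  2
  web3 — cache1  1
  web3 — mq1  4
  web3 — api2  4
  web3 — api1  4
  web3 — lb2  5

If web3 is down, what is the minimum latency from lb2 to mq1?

17

Candidate routes:
lb2→api1→mq2→cache1→mq1: 7 + 5 + 2 + 3 = 17
Best route has total 17 ms.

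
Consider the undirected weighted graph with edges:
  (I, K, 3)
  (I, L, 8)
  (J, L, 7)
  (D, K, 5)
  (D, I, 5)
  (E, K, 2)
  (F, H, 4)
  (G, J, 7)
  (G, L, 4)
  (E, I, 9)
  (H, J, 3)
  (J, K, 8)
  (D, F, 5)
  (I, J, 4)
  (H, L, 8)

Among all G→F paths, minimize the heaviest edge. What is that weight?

Some routes from G to F:
G - L - J - I - D - F: max(4, 7, 4, 5, 5) = 7
G - J - I - K - D - F: max(7, 4, 3, 5, 5) = 7
G - J - I - D - F: max(7, 4, 5, 5) = 7
G - L - J - I - K - D - F: max(4, 7, 4, 3, 5, 5) = 7
G - L - J - H - F: max(4, 7, 3, 4) = 7
G - J - H - F: max(7, 3, 4) = 7
The minimum achievable maximum is 7.

7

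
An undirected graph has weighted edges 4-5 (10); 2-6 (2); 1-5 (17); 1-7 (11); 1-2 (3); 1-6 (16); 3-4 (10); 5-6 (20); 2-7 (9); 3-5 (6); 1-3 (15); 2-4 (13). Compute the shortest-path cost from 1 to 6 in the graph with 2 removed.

Paths from 1 to 6 avoiding 2:
1 → 3 → 4 → 5 → 6: 15 + 10 + 10 + 20 = 55
1 → 3 → 5 → 6: 15 + 6 + 20 = 41
1 → 5 → 6: 17 + 20 = 37
1 → 6: 16
Shortest: 16.

16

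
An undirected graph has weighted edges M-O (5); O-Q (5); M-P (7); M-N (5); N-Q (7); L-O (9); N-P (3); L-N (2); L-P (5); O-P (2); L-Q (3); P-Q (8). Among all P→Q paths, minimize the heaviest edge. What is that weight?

Some routes from P to Q:
P → L → Q: max(5, 3) = 5
P → N → L → Q: max(3, 2, 3) = 3
P → L → N → M → O → Q: max(5, 2, 5, 5, 5) = 5
The minimum achievable maximum is 3.

3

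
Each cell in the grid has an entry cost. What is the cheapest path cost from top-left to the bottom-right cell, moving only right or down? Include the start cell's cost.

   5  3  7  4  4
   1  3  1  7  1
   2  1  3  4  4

Cheapest: (0,0) → (1,0) → (2,0) → (2,1) → (2,2) → (2,3) → (2,4)
  5 + 1 + 2 + 1 + 3 + 4 + 4 = 20

20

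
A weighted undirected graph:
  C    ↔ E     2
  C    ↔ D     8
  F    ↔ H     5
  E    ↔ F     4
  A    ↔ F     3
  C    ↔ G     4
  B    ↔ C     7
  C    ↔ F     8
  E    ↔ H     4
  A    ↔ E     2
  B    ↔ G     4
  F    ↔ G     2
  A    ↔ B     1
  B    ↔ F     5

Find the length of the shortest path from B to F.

A few of the B→F routes:
B-A-E-F: 1 + 2 + 4 = 7
B-A-E-C-G-F: 1 + 2 + 2 + 4 + 2 = 11
B-A-F: 1 + 3 = 4
B-G-F: 4 + 2 = 6
B-F: 5
Shortest: 4.

4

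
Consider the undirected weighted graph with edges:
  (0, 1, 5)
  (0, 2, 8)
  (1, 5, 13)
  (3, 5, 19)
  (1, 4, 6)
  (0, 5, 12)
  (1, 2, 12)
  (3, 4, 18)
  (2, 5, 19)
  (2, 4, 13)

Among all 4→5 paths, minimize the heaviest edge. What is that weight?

A few of the 4→5 routes:
4 → 1 → 0 → 5: max(6, 5, 12) = 12
4 → 2 → 1 → 0 → 5: max(13, 12, 5, 12) = 13
4 → 2 → 1 → 5: max(13, 12, 13) = 13
4 → 2 → 0 → 5: max(13, 8, 12) = 13
4 → 2 → 0 → 1 → 5: max(13, 8, 5, 13) = 13
4 → 1 → 2 → 0 → 5: max(6, 12, 8, 12) = 12
Best route has worst link 12.

12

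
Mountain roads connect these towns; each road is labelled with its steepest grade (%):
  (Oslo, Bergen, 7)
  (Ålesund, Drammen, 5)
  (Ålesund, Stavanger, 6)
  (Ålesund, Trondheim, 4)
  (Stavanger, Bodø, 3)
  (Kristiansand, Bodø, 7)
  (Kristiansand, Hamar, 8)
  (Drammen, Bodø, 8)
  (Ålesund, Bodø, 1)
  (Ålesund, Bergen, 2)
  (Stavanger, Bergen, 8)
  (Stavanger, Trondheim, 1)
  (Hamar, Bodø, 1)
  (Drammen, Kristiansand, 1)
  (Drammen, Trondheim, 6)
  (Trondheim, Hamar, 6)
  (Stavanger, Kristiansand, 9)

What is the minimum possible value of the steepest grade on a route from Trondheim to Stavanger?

Checking several routes:
Trondheim-Hamar-Bodø-Ålesund-Stavanger: max(6, 1, 1, 6) = 6
Trondheim-Stavanger: max(1) = 1
Trondheim-Hamar-Bodø-Stavanger: max(6, 1, 3) = 6
Trondheim-Ålesund-Bodø-Stavanger: max(4, 1, 3) = 4
Trondheim-Drammen-Ålesund-Stavanger: max(6, 5, 6) = 6
Trondheim-Drammen-Ålesund-Bodø-Stavanger: max(6, 5, 1, 3) = 6
Smallest bottleneck: 1%.

1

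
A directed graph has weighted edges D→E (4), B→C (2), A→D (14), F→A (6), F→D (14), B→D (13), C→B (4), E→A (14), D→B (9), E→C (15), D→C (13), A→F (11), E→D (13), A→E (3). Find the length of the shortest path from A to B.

22

A few of the A→B routes:
A - E - C - B: 3 + 15 + 4 = 22
A - D - C - B: 14 + 13 + 4 = 31
A - E - D - B: 3 + 13 + 9 = 25
A - D - B: 14 + 9 = 23
The minimum is 22.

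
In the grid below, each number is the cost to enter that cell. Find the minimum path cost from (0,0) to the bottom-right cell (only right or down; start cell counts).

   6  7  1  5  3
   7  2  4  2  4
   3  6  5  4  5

29

Best path: (0,0) (0,1) (0,2) (1,2) (1,3) (1,4) (2,4)
Cost: 6 + 7 + 1 + 4 + 2 + 4 + 5 = 29
For comparison, the top-then-right route costs 31.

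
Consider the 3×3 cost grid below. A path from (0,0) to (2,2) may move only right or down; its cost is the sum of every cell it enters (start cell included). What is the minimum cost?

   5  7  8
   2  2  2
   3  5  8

Take r0c0→r1c0→r1c1→r1c2→r2c2 for a total of 5 + 2 + 2 + 2 + 8 = 19.
(Top row then right column would cost 30.)

19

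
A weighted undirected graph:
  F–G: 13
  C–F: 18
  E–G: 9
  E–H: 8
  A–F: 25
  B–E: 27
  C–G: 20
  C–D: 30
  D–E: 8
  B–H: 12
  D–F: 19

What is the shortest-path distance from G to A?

38

Checking several routes:
G→E→D→F→A: 9 + 8 + 19 + 25 = 61
G→E→D→C→F→A: 9 + 8 + 30 + 18 + 25 = 90
G→F→A: 13 + 25 = 38
G→C→F→A: 20 + 18 + 25 = 63
Shortest: 38.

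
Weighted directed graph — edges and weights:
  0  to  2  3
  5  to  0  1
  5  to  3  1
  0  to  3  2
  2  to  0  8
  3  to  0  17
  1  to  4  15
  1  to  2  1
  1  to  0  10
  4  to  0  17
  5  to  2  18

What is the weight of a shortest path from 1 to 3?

Routes from 1 to 3:
1 → 2 → 0 → 3: 1 + 8 + 2 = 11
1 → 4 → 0 → 3: 15 + 17 + 2 = 34
1 → 0 → 3: 10 + 2 = 12
Best route has total 11.

11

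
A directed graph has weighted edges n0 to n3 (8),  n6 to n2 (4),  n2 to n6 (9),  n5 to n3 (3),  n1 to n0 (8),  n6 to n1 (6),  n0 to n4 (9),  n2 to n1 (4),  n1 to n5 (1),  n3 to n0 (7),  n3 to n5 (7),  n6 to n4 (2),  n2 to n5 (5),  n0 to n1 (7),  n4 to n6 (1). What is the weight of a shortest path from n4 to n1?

Candidate routes:
n4 -> n6 -> n2 -> n5 -> n3 -> n0 -> n1: 1 + 4 + 5 + 3 + 7 + 7 = 27
n4 -> n6 -> n2 -> n1: 1 + 4 + 4 = 9
n4 -> n6 -> n1: 1 + 6 = 7
Shortest: 7.

7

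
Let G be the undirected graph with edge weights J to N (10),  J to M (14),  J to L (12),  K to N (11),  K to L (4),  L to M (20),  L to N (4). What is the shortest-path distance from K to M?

24

A few of the K→M routes:
K - L - N - J - M: 4 + 4 + 10 + 14 = 32
K - L - M: 4 + 20 = 24
K - L - J - M: 4 + 12 + 14 = 30
Best route has total 24.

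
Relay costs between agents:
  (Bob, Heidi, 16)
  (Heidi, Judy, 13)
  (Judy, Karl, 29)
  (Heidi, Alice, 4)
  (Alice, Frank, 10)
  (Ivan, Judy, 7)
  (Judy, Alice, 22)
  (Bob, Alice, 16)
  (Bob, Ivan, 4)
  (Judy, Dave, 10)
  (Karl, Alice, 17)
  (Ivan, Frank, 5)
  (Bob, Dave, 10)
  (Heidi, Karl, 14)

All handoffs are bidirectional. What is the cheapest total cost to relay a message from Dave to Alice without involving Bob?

Some routes from Dave to Alice avoiding Bob:
Dave - Judy - Ivan - Frank - Alice: 10 + 7 + 5 + 10 = 32
Dave - Judy - Heidi - Alice: 10 + 13 + 4 = 27
Dave - Judy - Alice: 10 + 22 = 32
Dave - Judy - Heidi - Karl - Alice: 10 + 13 + 14 + 17 = 54
The minimum is 27.

27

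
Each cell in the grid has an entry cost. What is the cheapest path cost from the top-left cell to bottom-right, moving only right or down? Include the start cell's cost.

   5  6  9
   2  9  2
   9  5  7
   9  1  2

One optimal route is [0,0] -> [1,0] -> [1,1] -> [2,1] -> [3,1] -> [3,2].
Its cost is 5 + 2 + 9 + 5 + 1 + 2 = 24.

24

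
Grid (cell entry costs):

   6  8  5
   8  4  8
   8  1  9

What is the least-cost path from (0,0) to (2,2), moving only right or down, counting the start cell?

28

Path r0c0 r0c1 r1c1 r2c1 r2c2: 6 + 8 + 4 + 1 + 9 = 28.
For comparison, the top-then-right route costs 36.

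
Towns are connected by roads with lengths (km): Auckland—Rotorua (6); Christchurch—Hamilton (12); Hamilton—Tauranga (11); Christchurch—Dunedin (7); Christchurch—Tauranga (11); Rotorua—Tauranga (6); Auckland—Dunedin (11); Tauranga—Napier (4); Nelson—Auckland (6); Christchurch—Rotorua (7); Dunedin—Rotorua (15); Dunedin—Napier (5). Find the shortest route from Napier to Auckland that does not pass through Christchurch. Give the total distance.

Comparing a few candidate routes:
Napier-Tauranga-Rotorua-Auckland: 4 + 6 + 6 = 16
Napier-Dunedin-Auckland: 5 + 11 = 16
Napier-Dunedin-Rotorua-Auckland: 5 + 15 + 6 = 26
Best route has total 16 km.

16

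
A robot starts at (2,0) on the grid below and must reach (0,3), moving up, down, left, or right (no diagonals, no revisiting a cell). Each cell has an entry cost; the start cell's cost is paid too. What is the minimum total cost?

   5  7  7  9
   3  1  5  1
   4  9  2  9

Path (2,0) (1,0) (1,1) (1,2) (1,3) (0,3): 4 + 3 + 1 + 5 + 1 + 9 = 23.

23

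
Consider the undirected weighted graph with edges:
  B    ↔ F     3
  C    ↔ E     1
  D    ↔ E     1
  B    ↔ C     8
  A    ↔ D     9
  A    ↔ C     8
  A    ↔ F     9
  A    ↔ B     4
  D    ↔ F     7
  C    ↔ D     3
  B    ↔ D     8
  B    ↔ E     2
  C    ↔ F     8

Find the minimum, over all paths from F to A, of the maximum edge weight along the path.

Some routes from F to A:
F -> D -> E -> B -> A: max(7, 1, 2, 4) = 7
F -> B -> A: max(3, 4) = 4
F -> D -> C -> E -> B -> A: max(7, 3, 1, 2, 4) = 7
Best route has worst link 4.

4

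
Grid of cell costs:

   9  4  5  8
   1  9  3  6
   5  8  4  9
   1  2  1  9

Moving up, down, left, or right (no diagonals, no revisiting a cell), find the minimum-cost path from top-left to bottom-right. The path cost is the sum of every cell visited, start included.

Cheapest: (0,0) -> (1,0) -> (2,0) -> (3,0) -> (3,1) -> (3,2) -> (3,3)
  9 + 1 + 5 + 1 + 2 + 1 + 9 = 28

28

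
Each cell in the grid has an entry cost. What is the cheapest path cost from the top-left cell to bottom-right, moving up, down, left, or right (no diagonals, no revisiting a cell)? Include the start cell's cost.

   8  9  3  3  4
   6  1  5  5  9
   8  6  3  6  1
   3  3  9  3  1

31

Take (0,0) → (1,0) → (1,1) → (1,2) → (2,2) → (2,3) → (2,4) → (3,4) for a total of 8 + 6 + 1 + 5 + 3 + 6 + 1 + 1 = 31.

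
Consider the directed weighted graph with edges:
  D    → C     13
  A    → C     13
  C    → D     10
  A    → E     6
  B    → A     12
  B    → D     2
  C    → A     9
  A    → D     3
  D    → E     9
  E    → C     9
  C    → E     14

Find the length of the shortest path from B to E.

11

Comparing a few candidate routes:
B → D → E: 2 + 9 = 11
B → A → E: 12 + 6 = 18
B → A → D → E: 12 + 3 + 9 = 24
B → D → C → E: 2 + 13 + 14 = 29
B → D → C → A → E: 2 + 13 + 9 + 6 = 30
B → A → C → E: 12 + 13 + 14 = 39
Best route has total 11.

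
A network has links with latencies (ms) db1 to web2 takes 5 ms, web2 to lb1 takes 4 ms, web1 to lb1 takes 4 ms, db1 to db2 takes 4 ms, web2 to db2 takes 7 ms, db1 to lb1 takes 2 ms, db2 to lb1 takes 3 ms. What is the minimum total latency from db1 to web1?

Candidate routes:
db1 → web2 → lb1 → web1: 5 + 4 + 4 = 13
db1 → web2 → db2 → lb1 → web1: 5 + 7 + 3 + 4 = 19
db1 → lb1 → web1: 2 + 4 = 6
db1 → db2 → web2 → lb1 → web1: 4 + 7 + 4 + 4 = 19
db1 → db2 → lb1 → web1: 4 + 3 + 4 = 11
Best route has total 6 ms.

6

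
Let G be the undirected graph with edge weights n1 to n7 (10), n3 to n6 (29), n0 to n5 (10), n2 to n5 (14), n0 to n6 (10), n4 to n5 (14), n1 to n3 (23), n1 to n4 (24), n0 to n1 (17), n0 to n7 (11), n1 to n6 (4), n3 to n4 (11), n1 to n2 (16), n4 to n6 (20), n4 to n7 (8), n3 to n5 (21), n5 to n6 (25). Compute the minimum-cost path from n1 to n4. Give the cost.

18

A few of the n1→n4 routes:
n1 -> n4: 24
n1 -> n6 -> n4: 4 + 20 = 24
n1 -> n7 -> n4: 10 + 8 = 18
The minimum is 18.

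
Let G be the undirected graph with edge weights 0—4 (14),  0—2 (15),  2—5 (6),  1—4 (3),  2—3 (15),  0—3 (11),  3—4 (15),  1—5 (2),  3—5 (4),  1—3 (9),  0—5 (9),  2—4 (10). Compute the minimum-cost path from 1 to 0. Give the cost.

A few of the 1→0 routes:
1 -> 5 -> 0: 2 + 9 = 11
1 -> 5 -> 3 -> 0: 2 + 4 + 11 = 17
1 -> 4 -> 0: 3 + 14 = 17
1 -> 3 -> 0: 9 + 11 = 20
Shortest: 11.

11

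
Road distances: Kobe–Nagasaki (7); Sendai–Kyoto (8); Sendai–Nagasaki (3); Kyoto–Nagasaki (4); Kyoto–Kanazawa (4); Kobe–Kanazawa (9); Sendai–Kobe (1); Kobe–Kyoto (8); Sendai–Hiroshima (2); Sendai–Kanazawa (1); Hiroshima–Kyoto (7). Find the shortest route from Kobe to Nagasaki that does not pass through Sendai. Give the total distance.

Candidate routes:
Kobe → Nagasaki: 7
Kobe → Kyoto → Nagasaki: 8 + 4 = 12
Kobe → Kanazawa → Kyoto → Nagasaki: 9 + 4 + 4 = 17
The minimum is 7.

7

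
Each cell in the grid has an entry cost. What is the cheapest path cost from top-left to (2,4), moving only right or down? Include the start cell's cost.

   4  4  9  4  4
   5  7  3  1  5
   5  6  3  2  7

28

Path [0,0] -> [0,1] -> [1,1] -> [1,2] -> [1,3] -> [2,3] -> [2,4]: 4 + 4 + 7 + 3 + 1 + 2 + 7 = 28.
(Top row then right column would cost 37.)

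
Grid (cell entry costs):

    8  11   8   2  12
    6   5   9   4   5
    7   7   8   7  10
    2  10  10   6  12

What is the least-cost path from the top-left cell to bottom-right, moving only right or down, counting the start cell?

57

Take r0c0 r1c0 r1c1 r1c2 r1c3 r2c3 r3c3 r3c4 for a total of 8 + 6 + 5 + 9 + 4 + 7 + 6 + 12 = 57.
For comparison, the top-then-right route costs 68.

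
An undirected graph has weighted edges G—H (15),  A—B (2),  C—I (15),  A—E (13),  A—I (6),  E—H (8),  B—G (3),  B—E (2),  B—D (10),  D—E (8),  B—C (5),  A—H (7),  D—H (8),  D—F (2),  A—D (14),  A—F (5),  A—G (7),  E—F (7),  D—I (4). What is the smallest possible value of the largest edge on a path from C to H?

A few of the C→H routes:
C-B-E-F-A-H: max(5, 2, 7, 5, 7) = 7
C-B-A-H: max(5, 2, 7) = 7
C-B-G-A-F-E-D-H: max(5, 3, 7, 5, 7, 8, 8) = 8
C-B-E-F-D-I-A-H: max(5, 2, 7, 2, 4, 6, 7) = 7
C-B-G-A-H: max(5, 3, 7, 7) = 7
Smallest bottleneck: 7.

7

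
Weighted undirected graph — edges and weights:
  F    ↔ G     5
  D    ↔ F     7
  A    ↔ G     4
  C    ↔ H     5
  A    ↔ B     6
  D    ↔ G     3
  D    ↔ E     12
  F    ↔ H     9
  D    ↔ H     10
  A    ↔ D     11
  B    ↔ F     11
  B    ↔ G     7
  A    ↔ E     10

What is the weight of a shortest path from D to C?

Comparing a few candidate routes:
D → G → F → H → C: 3 + 5 + 9 + 5 = 22
D → H → C: 10 + 5 = 15
D → F → H → C: 7 + 9 + 5 = 21
D → G → A → B → F → H → C: 3 + 4 + 6 + 11 + 9 + 5 = 38
D → A → G → F → H → C: 11 + 4 + 5 + 9 + 5 = 34
D → G → B → F → H → C: 3 + 7 + 11 + 9 + 5 = 35
Best route has total 15.

15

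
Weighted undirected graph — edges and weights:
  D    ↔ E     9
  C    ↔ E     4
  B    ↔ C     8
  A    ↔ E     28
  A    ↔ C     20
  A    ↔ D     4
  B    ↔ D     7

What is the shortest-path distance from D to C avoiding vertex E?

15

Paths from D to C avoiding E:
D → B → C: 7 + 8 = 15
D → A → C: 4 + 20 = 24
Shortest: 15.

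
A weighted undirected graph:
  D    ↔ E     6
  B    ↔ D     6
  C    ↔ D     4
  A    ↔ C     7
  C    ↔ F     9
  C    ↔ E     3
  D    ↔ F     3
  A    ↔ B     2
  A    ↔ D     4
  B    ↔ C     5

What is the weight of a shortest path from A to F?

7

Comparing a few candidate routes:
A→B→C→D→F: 2 + 5 + 4 + 3 = 14
A→B→D→F: 2 + 6 + 3 = 11
A→D→F: 4 + 3 = 7
A→C→D→F: 7 + 4 + 3 = 14
A→B→C→F: 2 + 5 + 9 = 16
Shortest: 7.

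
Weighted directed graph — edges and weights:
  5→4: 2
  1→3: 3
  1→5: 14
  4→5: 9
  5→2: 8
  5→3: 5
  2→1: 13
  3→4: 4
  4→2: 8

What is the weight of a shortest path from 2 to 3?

16

Paths from 2 to 3:
2-1-3: 13 + 3 = 16
2-1-5-3: 13 + 14 + 5 = 32
Shortest: 16.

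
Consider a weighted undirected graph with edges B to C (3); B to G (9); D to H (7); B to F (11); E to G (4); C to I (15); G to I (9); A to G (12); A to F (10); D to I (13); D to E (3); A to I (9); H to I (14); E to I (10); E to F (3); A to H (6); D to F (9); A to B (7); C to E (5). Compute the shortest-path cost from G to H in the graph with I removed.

Checking several routes:
G→A→H: 12 + 6 = 18
G→E→F→D→H: 4 + 3 + 9 + 7 = 23
G→B→A→H: 9 + 7 + 6 = 22
G→E→D→H: 4 + 3 + 7 = 14
The minimum is 14.

14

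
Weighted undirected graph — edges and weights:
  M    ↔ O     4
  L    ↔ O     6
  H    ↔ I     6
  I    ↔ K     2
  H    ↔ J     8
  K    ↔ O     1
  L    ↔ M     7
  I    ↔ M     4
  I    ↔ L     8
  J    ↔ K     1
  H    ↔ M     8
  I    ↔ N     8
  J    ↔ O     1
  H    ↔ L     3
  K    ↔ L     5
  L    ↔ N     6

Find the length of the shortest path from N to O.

11

Some routes from N to O:
N-I-M-O: 8 + 4 + 4 = 16
N-I-K-J-O: 8 + 2 + 1 + 1 = 12
N-L-O: 6 + 6 = 12
N-L-K-O: 6 + 5 + 1 = 12
N-I-K-O: 8 + 2 + 1 = 11
N-L-K-J-O: 6 + 5 + 1 + 1 = 13
Best route has total 11.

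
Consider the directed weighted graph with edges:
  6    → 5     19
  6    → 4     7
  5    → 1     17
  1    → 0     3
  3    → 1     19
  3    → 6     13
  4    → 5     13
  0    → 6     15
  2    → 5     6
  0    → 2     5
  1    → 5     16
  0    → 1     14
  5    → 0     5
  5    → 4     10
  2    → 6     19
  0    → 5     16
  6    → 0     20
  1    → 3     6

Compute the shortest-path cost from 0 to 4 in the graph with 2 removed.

22

Checking several routes:
0 - 6 - 4: 15 + 7 = 22
0 - 5 - 4: 16 + 10 = 26
0 - 1 - 3 - 6 - 4: 14 + 6 + 13 + 7 = 40
The minimum is 22.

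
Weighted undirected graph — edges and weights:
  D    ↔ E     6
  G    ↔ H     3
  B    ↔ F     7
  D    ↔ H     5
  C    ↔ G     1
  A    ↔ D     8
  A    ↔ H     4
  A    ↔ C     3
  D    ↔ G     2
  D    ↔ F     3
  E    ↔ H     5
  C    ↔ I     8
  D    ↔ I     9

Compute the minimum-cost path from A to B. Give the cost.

16

Comparing a few candidate routes:
A - H - D - F - B: 4 + 5 + 3 + 7 = 19
A - C - G - H - D - F - B: 3 + 1 + 3 + 5 + 3 + 7 = 22
A - H - G - D - F - B: 4 + 3 + 2 + 3 + 7 = 19
A - C - G - D - F - B: 3 + 1 + 2 + 3 + 7 = 16
A - D - F - B: 8 + 3 + 7 = 18
Best route has total 16.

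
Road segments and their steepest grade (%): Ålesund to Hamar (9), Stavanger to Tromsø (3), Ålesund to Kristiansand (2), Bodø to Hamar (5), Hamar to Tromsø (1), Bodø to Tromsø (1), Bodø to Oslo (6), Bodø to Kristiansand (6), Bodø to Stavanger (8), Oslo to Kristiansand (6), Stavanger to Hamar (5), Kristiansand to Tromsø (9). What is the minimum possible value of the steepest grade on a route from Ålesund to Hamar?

6

Checking several routes:
Ålesund→Kristiansand→Bodø→Tromsø→Hamar: max(2, 6, 1, 1) = 6
Ålesund→Kristiansand→Bodø→Tromsø→Stavanger→Hamar: max(2, 6, 1, 3, 5) = 6
Ålesund→Kristiansand→Oslo→Bodø→Tromsø→Hamar: max(2, 6, 6, 1, 1) = 6
Ålesund→Kristiansand→Oslo→Bodø→Hamar: max(2, 6, 6, 5) = 6
Ålesund→Kristiansand→Oslo→Bodø→Tromsø→Stavanger→Hamar: max(2, 6, 6, 1, 3, 5) = 6
Smallest bottleneck: 6%.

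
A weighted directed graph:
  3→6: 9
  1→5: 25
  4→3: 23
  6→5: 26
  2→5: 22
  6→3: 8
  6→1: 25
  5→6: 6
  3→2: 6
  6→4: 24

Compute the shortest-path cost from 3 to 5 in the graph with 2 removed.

35

Candidate routes:
3-6-1-5: 9 + 25 + 25 = 59
3-6-5: 9 + 26 = 35
Best route has total 35.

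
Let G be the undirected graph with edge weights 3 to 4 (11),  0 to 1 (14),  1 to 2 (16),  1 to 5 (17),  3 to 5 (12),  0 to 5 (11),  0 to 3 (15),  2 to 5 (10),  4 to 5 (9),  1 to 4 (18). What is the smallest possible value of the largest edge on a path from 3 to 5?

11

A few of the 3→5 routes:
3 - 5: max(12) = 12
3 - 0 - 5: max(15, 11) = 15
3 - 0 - 1 - 2 - 5: max(15, 14, 16, 10) = 16
3 - 4 - 5: max(11, 9) = 11
Smallest bottleneck: 11.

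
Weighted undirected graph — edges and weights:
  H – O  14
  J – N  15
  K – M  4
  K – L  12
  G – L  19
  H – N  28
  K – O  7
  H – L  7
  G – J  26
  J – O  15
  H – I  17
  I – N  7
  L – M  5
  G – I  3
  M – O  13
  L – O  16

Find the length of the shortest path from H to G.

20

Comparing a few candidate routes:
H→L→G: 7 + 19 = 26
H→O→K→M→L→G: 14 + 7 + 4 + 5 + 19 = 49
H→I→G: 17 + 3 = 20
H→N→I→G: 28 + 7 + 3 = 38
The minimum is 20.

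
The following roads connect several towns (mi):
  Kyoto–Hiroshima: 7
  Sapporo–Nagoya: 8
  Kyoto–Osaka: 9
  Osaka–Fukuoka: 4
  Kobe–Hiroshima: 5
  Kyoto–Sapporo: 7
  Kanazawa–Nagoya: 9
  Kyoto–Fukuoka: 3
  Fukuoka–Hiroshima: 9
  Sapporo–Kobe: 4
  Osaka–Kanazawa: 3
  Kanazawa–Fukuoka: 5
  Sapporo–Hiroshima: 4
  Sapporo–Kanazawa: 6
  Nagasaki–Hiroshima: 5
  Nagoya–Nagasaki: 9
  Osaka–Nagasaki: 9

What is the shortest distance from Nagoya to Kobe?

Checking several routes:
Nagoya - Sapporo - Hiroshima - Kobe: 8 + 4 + 5 = 17
Nagoya - Kanazawa - Sapporo - Kobe: 9 + 6 + 4 = 19
Nagoya - Sapporo - Kobe: 8 + 4 = 12
Nagoya - Nagasaki - Hiroshima - Kobe: 9 + 5 + 5 = 19
Nagoya - Nagasaki - Hiroshima - Sapporo - Kobe: 9 + 5 + 4 + 4 = 22
Best route has total 12 mi.

12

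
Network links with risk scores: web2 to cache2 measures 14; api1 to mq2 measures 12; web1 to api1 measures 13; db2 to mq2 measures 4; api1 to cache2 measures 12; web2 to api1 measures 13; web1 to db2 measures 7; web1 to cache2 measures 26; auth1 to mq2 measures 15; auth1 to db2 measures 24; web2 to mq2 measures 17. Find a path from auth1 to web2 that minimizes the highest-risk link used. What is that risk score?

15

Some routes from auth1 to web2:
auth1→mq2→api1→web2: max(15, 12, 13) = 15
auth1→mq2→db2→web1→api1→web2: max(15, 4, 7, 13, 13) = 15
auth1→mq2→db2→web1→api1→cache2→web2: max(15, 4, 7, 13, 12, 14) = 15
Best route has worst link 15.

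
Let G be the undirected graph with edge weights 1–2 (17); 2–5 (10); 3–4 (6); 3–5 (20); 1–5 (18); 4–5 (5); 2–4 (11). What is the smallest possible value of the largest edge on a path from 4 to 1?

Checking several routes:
4→2→5→1: max(11, 10, 18) = 18
4→5→2→1: max(5, 10, 17) = 17
4→2→1: max(11, 17) = 17
4→3→5→1: max(6, 20, 18) = 20
4→5→1: max(5, 18) = 18
Best route has worst link 17.

17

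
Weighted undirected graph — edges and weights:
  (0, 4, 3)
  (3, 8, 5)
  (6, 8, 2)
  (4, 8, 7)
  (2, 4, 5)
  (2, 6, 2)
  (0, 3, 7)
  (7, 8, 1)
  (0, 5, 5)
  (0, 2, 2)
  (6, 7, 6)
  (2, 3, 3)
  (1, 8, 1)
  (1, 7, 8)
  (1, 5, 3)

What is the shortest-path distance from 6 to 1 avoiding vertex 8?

12

Paths from 6 to 1 avoiding 8:
6-2-3-0-5-1: 2 + 3 + 7 + 5 + 3 = 20
6-7-1: 6 + 8 = 14
6-2-0-5-1: 2 + 2 + 5 + 3 = 12
6-2-4-0-5-1: 2 + 5 + 3 + 5 + 3 = 18
Shortest: 12.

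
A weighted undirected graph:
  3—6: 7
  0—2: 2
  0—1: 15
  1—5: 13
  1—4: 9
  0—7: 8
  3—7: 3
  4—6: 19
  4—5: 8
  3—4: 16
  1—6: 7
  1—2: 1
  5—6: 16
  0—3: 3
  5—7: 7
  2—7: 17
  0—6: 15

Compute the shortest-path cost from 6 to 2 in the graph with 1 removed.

12

A few of the 6→2 routes:
6 - 3 - 0 - 2: 7 + 3 + 2 = 12
6 - 5 - 7 - 0 - 2: 16 + 7 + 8 + 2 = 33
6 - 5 - 7 - 3 - 0 - 2: 16 + 7 + 3 + 3 + 2 = 31
6 - 0 - 2: 15 + 2 = 17
6 - 3 - 7 - 2: 7 + 3 + 17 = 27
6 - 3 - 7 - 0 - 2: 7 + 3 + 8 + 2 = 20
The minimum is 12.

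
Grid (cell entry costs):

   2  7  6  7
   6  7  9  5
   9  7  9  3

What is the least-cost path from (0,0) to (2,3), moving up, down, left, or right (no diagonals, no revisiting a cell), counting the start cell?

30

One optimal route is [0,0] [0,1] [0,2] [0,3] [1,3] [2,3].
Its cost is 2 + 7 + 6 + 7 + 5 + 3 = 30.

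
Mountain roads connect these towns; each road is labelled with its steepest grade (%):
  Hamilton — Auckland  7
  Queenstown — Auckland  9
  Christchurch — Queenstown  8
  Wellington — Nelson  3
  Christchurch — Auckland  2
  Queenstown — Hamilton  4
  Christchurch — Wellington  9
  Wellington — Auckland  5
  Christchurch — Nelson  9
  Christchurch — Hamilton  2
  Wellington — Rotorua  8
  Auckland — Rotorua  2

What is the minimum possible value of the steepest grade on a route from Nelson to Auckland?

5

Checking several routes:
Nelson→Wellington→Rotorua→Auckland: max(3, 8, 2) = 8
Nelson→Wellington→Christchurch→Queenstown→Auckland: max(3, 9, 8, 9) = 9
Nelson→Wellington→Christchurch→Queenstown→Hamilton→Auckland: max(3, 9, 8, 4, 7) = 9
Nelson→Wellington→Auckland: max(3, 5) = 5
Best route has worst link 5%.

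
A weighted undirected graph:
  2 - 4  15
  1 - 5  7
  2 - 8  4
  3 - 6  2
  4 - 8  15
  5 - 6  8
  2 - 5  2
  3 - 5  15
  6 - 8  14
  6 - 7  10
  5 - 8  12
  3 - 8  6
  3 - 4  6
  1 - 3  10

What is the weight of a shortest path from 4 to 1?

16

Some routes from 4 to 1:
4→2→5→1: 15 + 2 + 7 = 24
4→3→1: 6 + 10 = 16
4→3→6→5→1: 6 + 2 + 8 + 7 = 23
4→3→8→2→5→1: 6 + 6 + 4 + 2 + 7 = 25
The minimum is 16.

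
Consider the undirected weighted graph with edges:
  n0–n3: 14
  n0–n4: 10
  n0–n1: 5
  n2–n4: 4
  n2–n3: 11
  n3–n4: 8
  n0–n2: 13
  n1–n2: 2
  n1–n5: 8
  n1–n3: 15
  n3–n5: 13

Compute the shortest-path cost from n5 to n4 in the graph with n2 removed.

A few of the n5→n4 routes:
n5-n1-n3-n4: 8 + 15 + 8 = 31
n5-n1-n0-n4: 8 + 5 + 10 = 23
n5-n3-n4: 13 + 8 = 21
n5-n3-n0-n4: 13 + 14 + 10 = 37
n5-n1-n0-n3-n4: 8 + 5 + 14 + 8 = 35
Best route has total 21.

21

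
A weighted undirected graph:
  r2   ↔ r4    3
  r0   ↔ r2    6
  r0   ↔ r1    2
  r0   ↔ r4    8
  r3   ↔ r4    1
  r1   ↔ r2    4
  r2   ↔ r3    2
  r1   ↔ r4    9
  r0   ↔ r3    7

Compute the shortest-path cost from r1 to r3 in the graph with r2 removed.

Candidate routes:
r1→r4→r3: 9 + 1 = 10
r1→r0→r3: 2 + 7 = 9
r1→r4→r0→r3: 9 + 8 + 7 = 24
r1→r0→r4→r3: 2 + 8 + 1 = 11
Best route has total 9.

9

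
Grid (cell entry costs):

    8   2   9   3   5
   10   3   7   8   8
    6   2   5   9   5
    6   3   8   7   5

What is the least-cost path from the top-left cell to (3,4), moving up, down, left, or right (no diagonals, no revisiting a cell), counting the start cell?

38

Take [0,0] [0,1] [1,1] [2,1] [3,1] [3,2] [3,3] [3,4] for a total of 8 + 2 + 3 + 2 + 3 + 8 + 7 + 5 = 38.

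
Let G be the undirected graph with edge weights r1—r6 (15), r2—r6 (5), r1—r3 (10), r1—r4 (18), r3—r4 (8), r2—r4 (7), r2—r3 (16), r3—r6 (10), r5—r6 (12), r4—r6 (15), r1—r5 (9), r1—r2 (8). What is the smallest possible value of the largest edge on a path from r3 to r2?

Checking several routes:
r3-r6-r2: max(10, 5) = 10
r3-r4-r2: max(8, 7) = 8
r3-r1-r2: max(10, 8) = 10
The minimum achievable maximum is 8.

8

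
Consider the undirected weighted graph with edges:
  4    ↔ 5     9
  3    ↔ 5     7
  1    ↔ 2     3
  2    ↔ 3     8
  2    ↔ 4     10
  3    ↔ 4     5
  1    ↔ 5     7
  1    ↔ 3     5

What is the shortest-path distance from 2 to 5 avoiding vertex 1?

Candidate routes:
2 → 4 → 3 → 5: 10 + 5 + 7 = 22
2 → 3 → 5: 8 + 7 = 15
2 → 3 → 4 → 5: 8 + 5 + 9 = 22
2 → 4 → 5: 10 + 9 = 19
Best route has total 15.

15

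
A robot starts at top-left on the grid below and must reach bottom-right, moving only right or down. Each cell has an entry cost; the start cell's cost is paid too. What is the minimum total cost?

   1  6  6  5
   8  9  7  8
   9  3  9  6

32

Cheapest: (0,0)→(0,1)→(0,2)→(0,3)→(1,3)→(2,3)
  1 + 6 + 6 + 5 + 8 + 6 = 32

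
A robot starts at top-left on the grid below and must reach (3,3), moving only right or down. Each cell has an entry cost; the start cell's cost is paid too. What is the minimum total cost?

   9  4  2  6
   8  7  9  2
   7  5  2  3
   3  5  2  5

31

Cheapest: (0,0) → (0,1) → (0,2) → (0,3) → (1,3) → (2,3) → (3,3)
  9 + 4 + 2 + 6 + 2 + 3 + 5 = 31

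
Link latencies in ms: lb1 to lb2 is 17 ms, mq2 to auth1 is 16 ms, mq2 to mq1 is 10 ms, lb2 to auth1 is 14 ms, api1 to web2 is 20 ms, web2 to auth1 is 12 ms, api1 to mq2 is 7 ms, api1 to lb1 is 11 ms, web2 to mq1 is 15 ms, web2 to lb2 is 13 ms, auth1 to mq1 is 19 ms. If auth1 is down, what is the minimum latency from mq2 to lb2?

35

Candidate routes:
mq2 -> mq1 -> web2 -> api1 -> lb1 -> lb2: 10 + 15 + 20 + 11 + 17 = 73
mq2 -> api1 -> web2 -> lb2: 7 + 20 + 13 = 40
mq2 -> api1 -> lb1 -> lb2: 7 + 11 + 17 = 35
mq2 -> mq1 -> web2 -> lb2: 10 + 15 + 13 = 38
Best route has total 35 ms.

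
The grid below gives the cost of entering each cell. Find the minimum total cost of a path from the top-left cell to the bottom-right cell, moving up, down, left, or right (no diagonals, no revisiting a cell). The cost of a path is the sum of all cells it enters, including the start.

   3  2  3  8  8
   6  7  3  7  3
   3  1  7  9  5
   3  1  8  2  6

One optimal route is [0,0] → [0,1] → [1,1] → [2,1] → [3,1] → [3,2] → [3,3] → [3,4].
Its cost is 3 + 2 + 7 + 1 + 1 + 8 + 2 + 6 = 30.

30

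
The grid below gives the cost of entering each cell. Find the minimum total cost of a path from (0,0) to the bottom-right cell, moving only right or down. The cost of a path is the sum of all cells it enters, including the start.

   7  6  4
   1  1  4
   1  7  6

Path [0,0] → [1,0] → [1,1] → [1,2] → [2,2]: 7 + 1 + 1 + 4 + 6 = 19.
(Top row then right column would cost 27.)

19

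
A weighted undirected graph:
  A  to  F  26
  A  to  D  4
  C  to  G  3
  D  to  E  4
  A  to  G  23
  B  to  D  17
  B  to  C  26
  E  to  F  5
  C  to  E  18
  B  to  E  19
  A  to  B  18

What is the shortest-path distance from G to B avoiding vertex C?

Paths from G to B avoiding C:
G - A - D - B: 23 + 4 + 17 = 44
G - A - F - E - B: 23 + 26 + 5 + 19 = 73
G - A - D - E - B: 23 + 4 + 4 + 19 = 50
G - A - F - E - D - B: 23 + 26 + 5 + 4 + 17 = 75
G - A - B: 23 + 18 = 41
Shortest: 41.

41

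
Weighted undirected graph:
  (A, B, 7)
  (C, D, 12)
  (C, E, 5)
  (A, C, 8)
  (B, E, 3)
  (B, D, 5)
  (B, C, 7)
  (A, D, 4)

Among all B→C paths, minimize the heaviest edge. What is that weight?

5

A few of the B→C routes:
B→C: max(7) = 7
B→A→C: max(7, 8) = 8
B→E→C: max(3, 5) = 5
B→D→A→C: max(5, 4, 8) = 8
Smallest bottleneck: 5.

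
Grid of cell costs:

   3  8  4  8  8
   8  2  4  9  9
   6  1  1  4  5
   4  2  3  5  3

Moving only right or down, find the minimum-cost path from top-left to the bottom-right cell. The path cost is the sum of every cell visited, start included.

26

Best path: (0,0)→(0,1)→(1,1)→(2,1)→(2,2)→(3,2)→(3,3)→(3,4)
Cost: 3 + 8 + 2 + 1 + 1 + 3 + 5 + 3 = 26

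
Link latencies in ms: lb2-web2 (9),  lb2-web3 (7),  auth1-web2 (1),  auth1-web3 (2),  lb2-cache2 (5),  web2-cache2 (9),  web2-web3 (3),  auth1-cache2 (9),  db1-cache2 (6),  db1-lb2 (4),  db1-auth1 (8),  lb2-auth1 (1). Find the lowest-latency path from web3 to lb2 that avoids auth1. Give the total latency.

7

Checking several routes:
web3 -> web2 -> lb2: 3 + 9 = 12
web3 -> lb2: 7
web3 -> web2 -> cache2 -> lb2: 3 + 9 + 5 = 17
Shortest: 7 ms.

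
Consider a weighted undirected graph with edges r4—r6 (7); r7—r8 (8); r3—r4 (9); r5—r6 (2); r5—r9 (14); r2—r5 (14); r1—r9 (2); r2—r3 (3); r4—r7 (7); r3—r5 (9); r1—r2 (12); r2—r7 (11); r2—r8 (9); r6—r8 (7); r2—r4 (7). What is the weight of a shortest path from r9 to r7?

Some routes from r9 to r7:
r9 → r1 → r2 → r3 → r4 → r7: 2 + 12 + 3 + 9 + 7 = 33
r9 → r1 → r2 → r7: 2 + 12 + 11 = 25
r9 → r1 → r2 → r8 → r7: 2 + 12 + 9 + 8 = 31
r9 → r1 → r2 → r4 → r7: 2 + 12 + 7 + 7 = 28
r9 → r5 → r6 → r4 → r7: 14 + 2 + 7 + 7 = 30
r9 → r5 → r6 → r8 → r7: 14 + 2 + 7 + 8 = 31
Shortest: 25.

25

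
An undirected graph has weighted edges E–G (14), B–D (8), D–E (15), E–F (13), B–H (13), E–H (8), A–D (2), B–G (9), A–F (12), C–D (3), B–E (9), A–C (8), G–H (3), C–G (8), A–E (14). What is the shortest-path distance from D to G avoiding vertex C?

Checking several routes:
D -> B -> G: 8 + 9 = 17
D -> B -> H -> G: 8 + 13 + 3 = 24
D -> E -> H -> G: 15 + 8 + 3 = 26
Shortest: 17.

17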